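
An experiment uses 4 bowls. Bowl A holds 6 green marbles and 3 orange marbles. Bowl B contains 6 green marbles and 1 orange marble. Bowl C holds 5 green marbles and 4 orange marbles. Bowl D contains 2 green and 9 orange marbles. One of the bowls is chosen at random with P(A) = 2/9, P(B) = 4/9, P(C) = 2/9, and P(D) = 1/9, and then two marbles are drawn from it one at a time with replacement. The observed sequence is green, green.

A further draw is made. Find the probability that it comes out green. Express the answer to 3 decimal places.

0.773

Compute the likelihood of the observed sequence for each case: P(data | bowl A) = (6/9)(6/9) = 0.44444; P(data | bowl B) = (6/7)(6/7) = 0.73469; P(data | bowl C) = (5/9)(5/9) = 0.30864; P(data | bowl D) = (2/11)(2/11) = 0.033058.
The prior-weighted likelihoods are 2/9 · 0.44444 = 0.098765, 4/9 · 0.73469 = 0.32653, 2/9 · 0.30864 = 0.068587, 1/9 · 0.033058 = 0.0036731; summing to 0.49756.
The posterior is then P(bowl A | data) = 0.1985, P(bowl B | data) = 0.65627, P(bowl C | data) = 0.13785, P(bowl D | data) = 0.0073823.
Averaging over the posterior, P(green next | data) = (2/3)(0.1985) + (6/7)(0.65627) + (5/9)(0.13785) + (2/11)(0.0073823) = 0.77277.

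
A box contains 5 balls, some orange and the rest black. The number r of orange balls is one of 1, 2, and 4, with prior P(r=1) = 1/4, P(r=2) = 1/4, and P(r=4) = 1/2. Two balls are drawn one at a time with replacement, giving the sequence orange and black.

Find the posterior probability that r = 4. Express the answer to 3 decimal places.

0.444

For each hypothesis, P(data | H) works out to: P(data | r = 1) = (1/5)(4/5) = 4/25; P(data | r = 2) = (2/5)(3/5) = 6/25; P(data | r = 4) = (4/5)(1/5) = 4/25.
The prior-weighted likelihoods are 1/4 · 4/25 = 1/25, 1/4 · 6/25 = 3/50, 1/2 · 4/25 = 2/25; with total 9/50.
By Bayes' rule, P(r = 4 | data) = (2/25) / (9/50) = 4/9.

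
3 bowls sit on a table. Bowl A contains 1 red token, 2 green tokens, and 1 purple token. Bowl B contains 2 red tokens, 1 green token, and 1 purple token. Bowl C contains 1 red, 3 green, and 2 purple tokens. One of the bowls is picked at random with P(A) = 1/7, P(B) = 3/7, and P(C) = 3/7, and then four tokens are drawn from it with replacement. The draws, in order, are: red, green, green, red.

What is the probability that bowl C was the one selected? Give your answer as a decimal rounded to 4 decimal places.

Compute the likelihood of the observed sequence for each case: P(data | bowl A) = (1/4)(2/4)(2/4)(1/4) = 1/64; P(data | bowl B) = (2/4)(1/4)(1/4)(2/4) = 1/64; P(data | bowl C) = (1/6)(3/6)(3/6)(1/6) = 1/144.
The prior-weighted likelihoods are 1/7 · 1/64 = 1/448, 3/7 · 1/64 = 3/448, 3/7 · 1/144 = 1/336; with total 1/84.
Therefore the posterior P(bowl C | data) = (1/336) / (1/84) = 1/4.

0.2500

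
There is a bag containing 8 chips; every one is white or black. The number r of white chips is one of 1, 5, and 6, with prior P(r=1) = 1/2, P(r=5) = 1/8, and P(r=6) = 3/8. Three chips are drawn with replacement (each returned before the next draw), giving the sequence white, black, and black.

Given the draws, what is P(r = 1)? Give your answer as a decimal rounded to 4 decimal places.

For each hypothesis, P(data | H) works out to: P(data | r = 1) = (1/8)(7/8)(7/8) = 0.095703; P(data | r = 5) = (5/8)(3/8)(3/8) = 0.087891; P(data | r = 6) = (6/8)(2/8)(2/8) = 0.046875.
Multiplying each by its prior: 1/2 · 0.095703 = 0.047852, 1/8 · 0.087891 = 0.010986, 3/8 · 0.046875 = 0.017578; summing to 0.076416.
So P(r = 1 | data) = (0.047852) / (0.076416) = 0.6262.

0.6262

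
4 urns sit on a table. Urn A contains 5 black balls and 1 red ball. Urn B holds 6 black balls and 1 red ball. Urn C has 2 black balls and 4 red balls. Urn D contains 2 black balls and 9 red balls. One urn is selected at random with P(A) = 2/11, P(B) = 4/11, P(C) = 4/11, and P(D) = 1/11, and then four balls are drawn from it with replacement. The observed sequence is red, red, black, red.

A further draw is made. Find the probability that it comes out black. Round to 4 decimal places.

0.3216

Compute the likelihood of the observed sequence for each case: P(data | urn A) = (1/6)(1/6)(5/6)(1/6) = 0.003858; P(data | urn B) = (1/7)(1/7)(6/7)(1/7) = 0.002499; P(data | urn C) = (4/6)(4/6)(2/6)(4/6) = 0.098765; P(data | urn D) = (9/11)(9/11)(2/11)(9/11) = 0.099583.
The prior-weighted likelihoods are 2/11 · 0.003858 = 0.00070146, 4/11 · 0.002499 = 0.00090871, 4/11 · 0.098765 = 0.035915, 1/11 · 0.099583 = 0.009053; with total 0.046578.
Dividing through by the total gives posterior P(urn A | data) = 0.01506, P(urn B | data) = 0.01951, P(urn C | data) = 0.77107, P(urn D | data) = 0.19436.
So P(black next | data) = Σ P(black next | H) P(H | data) = (5/6)(0.01506) + (6/7)(0.01951) + (1/3)(0.77107) + (2/11)(0.19436) = 0.32163.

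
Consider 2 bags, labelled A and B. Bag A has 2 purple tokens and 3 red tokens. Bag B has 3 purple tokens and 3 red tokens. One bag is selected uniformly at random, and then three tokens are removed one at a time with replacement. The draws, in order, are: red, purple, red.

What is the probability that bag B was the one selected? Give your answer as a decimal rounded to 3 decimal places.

Compute the likelihood of the observed sequence for each case: P(data | bag A) = (3/5)(2/5)(3/5) = 0.144; P(data | bag B) = (3/6)(3/6)(3/6) = 0.125.
The prior-weighted likelihoods are 1/2 · 0.144 = 0.072, 1/2 · 0.125 = 0.0625; with total 0.1345.
Therefore the posterior P(bag B | data) = (0.0625) / (0.1345) = 0.46468.

0.465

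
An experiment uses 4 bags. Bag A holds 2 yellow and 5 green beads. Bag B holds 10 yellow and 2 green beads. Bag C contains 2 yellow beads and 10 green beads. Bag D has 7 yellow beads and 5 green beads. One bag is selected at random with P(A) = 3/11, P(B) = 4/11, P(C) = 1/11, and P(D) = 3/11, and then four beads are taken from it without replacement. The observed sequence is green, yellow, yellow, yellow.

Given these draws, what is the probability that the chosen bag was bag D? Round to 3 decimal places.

The likelihood of the observed sequence under each hypothesis: P(data | bag A) = (5/7)(2/6)(1/5)(0/4) = 0; P(data | bag B) = (2/12)(10/11)(9/10)(8/9) = 0.12121; P(data | bag C) = (10/12)(2/11)(1/10)(0/9) = 0; P(data | bag D) = (5/12)(7/11)(6/10)(5/9) = 0.088384.
The prior-weighted likelihoods are 3/11 · 0 = 0, 4/11 · 0.12121 = 0.044077, 1/11 · 0 = 0, 3/11 · 0.088384 = 0.024105; summing to 0.068182.
Hence P(bag D | data) = (0.024105) / (0.068182) = 0.35354.

0.354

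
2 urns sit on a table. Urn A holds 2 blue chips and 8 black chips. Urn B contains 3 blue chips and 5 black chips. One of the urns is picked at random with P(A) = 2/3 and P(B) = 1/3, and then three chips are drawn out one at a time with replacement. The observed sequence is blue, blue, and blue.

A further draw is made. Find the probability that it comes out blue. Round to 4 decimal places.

0.3343

The likelihood of the observed sequence under each hypothesis: P(data | urn A) = (2/10)(2/10)(2/10) = 0.008; P(data | urn B) = (3/8)(3/8)(3/8) = 0.052734.
Weighting by the prior gives 2/3 · 0.008 = 0.0053333, 1/3 · 0.052734 = 0.017578; with total 0.022911.
Normalising, the posterior is P(urn A | data) = 0.23278, P(urn B | data) = 0.76722.
Averaging over the posterior, P(blue next | data) = (1/5)(0.23278) + (3/8)(0.76722) = 0.33426.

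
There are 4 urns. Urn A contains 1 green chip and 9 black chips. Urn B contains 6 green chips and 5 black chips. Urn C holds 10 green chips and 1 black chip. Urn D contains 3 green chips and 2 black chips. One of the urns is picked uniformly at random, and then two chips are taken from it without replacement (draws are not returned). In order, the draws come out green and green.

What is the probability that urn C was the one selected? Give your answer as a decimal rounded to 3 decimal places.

Under each hypothesis, the probability of the observed sequence is: P(data | urn A) = (1/10)(0/9) = 0; P(data | urn B) = (6/11)(5/10) = 3/11; P(data | urn C) = (10/11)(9/10) = 9/11; P(data | urn D) = (3/5)(2/4) = 3/10.
Weighting by the prior gives 1/4 · 0 = 0, 1/4 · 3/11 = 3/44, 1/4 · 9/11 = 9/44, 1/4 · 3/10 = 3/40; summing to 153/440.
So P(urn C | data) = (9/44) / (153/440) = 10/17.

0.588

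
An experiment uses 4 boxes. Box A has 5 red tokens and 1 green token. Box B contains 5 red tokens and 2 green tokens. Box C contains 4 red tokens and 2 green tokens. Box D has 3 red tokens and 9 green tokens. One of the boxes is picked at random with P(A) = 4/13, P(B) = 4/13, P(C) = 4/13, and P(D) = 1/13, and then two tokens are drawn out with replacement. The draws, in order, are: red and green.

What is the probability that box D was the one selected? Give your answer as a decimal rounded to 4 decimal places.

Under each hypothesis, the probability of the observed sequence is: P(data | box A) = (5/6)(1/6) = 0.13889; P(data | box B) = (5/7)(2/7) = 0.20408; P(data | box C) = (4/6)(2/6) = 0.22222; P(data | box D) = (3/12)(9/12) = 0.1875.
Multiplying each by its prior: 4/13 · 0.13889 = 0.042735, 4/13 · 0.20408 = 0.062794, 4/13 · 0.22222 = 0.068376, 1/13 · 0.1875 = 0.014423; with total 0.18833.
Hence P(box D | data) = (0.014423) / (0.18833) = 0.076585.

0.0766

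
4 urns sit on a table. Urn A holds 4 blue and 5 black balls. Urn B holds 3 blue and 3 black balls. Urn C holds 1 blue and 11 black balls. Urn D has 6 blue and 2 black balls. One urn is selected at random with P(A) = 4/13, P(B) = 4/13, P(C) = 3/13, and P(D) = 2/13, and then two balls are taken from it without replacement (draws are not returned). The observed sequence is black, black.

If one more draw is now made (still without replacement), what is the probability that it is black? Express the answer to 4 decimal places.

0.6528

Compute the likelihood of the observed sequence for each case: P(data | urn A) = (5/9)(4/8) = 0.27778; P(data | urn B) = (3/6)(2/5) = 0.2; P(data | urn C) = (11/12)(10/11) = 0.83333; P(data | urn D) = (2/8)(1/7) = 0.035714.
Multiplying each by its prior: 4/13 · 0.27778 = 0.08547, 4/13 · 0.2 = 0.061538, 3/13 · 0.83333 = 0.19231, 2/13 · 0.035714 = 0.0054945; summing to 0.34481.
Dividing through by the total gives posterior P(urn A | data) = 0.24788, P(urn B | data) = 0.17847, P(urn C | data) = 0.55772, P(urn D | data) = 0.015935.
Averaging over the posterior, P(black next | data) = (3/7)(0.24788) + (1/4)(0.17847) + (9/10)(0.55772) + (0)(0.015935) = 0.6528.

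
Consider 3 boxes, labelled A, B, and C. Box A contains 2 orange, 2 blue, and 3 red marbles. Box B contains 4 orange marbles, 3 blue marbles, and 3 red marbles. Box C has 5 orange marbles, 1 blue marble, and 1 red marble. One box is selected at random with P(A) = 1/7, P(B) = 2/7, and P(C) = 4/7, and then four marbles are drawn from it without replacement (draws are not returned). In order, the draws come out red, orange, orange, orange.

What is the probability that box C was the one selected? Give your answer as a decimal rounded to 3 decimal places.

0.909

Compute the likelihood of the observed sequence for each case: P(data | box A) = (3/7)(2/6)(1/5)(0/4) = 0; P(data | box B) = (3/10)(4/9)(3/8)(2/7) = 1/70; P(data | box C) = (1/7)(5/6)(4/5)(3/4) = 1/14.
Multiplying each by its prior: 1/7 · 0 = 0, 2/7 · 1/70 = 1/245, 4/7 · 1/14 = 2/49; these sum to 11/245.
Hence P(box C | data) = (2/49) / (11/245) = 10/11.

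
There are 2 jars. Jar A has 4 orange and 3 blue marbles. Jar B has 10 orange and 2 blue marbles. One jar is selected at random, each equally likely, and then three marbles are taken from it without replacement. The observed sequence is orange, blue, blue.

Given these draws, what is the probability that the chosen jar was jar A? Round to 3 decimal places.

0.883

Under each hypothesis, the probability of the observed sequence is: P(data | jar A) = (4/7)(3/6)(2/5) = 0.11429; P(data | jar B) = (10/12)(2/11)(1/10) = 0.015152.
Multiplying each by its prior: 1/2 · 0.11429 = 0.057143, 1/2 · 0.015152 = 0.0075758; these sum to 0.064719.
By Bayes' rule, P(jar A | data) = (0.057143) / (0.064719) = 0.88294.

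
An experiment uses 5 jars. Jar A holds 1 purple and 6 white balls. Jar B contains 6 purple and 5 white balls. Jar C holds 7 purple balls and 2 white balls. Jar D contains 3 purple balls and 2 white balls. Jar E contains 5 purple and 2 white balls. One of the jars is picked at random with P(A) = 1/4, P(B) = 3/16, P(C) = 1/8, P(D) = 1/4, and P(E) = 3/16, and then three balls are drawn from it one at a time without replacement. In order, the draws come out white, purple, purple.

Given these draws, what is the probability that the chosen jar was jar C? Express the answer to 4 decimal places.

0.1544

Compute the likelihood of the observed sequence for each case: P(data | jar A) = (6/7)(1/6)(0/5) = 0; P(data | jar B) = (5/11)(6/10)(5/9) = 0.15152; P(data | jar C) = (2/9)(7/8)(6/7) = 0.16667; P(data | jar D) = (2/5)(3/4)(2/3) = 0.2; P(data | jar E) = (2/7)(5/6)(4/5) = 0.19048.
Multiplying each by its prior: 1/4 · 0 = 0, 3/16 · 0.15152 = 0.028409, 1/8 · 0.16667 = 0.020833, 1/4 · 0.2 = 0.05, 3/16 · 0.19048 = 0.035714; summing to 0.13496.
Therefore the posterior P(jar C | data) = (0.020833) / (0.13496) = 0.15437.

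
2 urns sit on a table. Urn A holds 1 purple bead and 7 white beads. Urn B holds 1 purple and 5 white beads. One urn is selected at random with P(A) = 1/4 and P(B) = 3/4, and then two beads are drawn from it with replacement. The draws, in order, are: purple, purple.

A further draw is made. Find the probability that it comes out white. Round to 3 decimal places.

Compute the likelihood of the observed sequence for each case: P(data | urn A) = (1/8)(1/8) = 1/64; P(data | urn B) = (1/6)(1/6) = 1/36.
The prior-weighted likelihoods are 1/4 · 1/64 = 1/256, 3/4 · 1/36 = 1/48; with total 19/768.
Dividing through by the total gives posterior P(urn A | data) = 3/19, P(urn B | data) = 16/19.
So P(white next | data) = Σ P(white next | H) P(H | data) = (7/8)(3/19) + (5/6)(16/19) = 383/456.

0.840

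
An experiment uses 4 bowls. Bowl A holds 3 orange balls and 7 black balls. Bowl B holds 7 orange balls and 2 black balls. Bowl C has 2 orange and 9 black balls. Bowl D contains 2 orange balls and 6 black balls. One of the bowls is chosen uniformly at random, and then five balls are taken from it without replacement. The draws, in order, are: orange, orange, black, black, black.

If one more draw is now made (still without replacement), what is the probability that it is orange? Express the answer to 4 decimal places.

Compute the likelihood of the observed sequence for each case: P(data | bowl A) = (3/10)(2/9)(7/8)(6/7)(5/6) = 0.041667; P(data | bowl B) = (7/9)(6/8)(2/7)(1/6)(0/5) = 0; P(data | bowl C) = (2/11)(1/10)(9/9)(8/8)(7/7) = 0.018182; P(data | bowl D) = (2/8)(1/7)(6/6)(5/5)(4/4) = 0.035714.
The prior-weighted likelihoods are 1/4 · 0.041667 = 0.010417, 1/4 · 0 = 0, 1/4 · 0.018182 = 0.0045455, 1/4 · 0.035714 = 0.0089286; summing to 0.023891.
The posterior is then P(bowl A | data) = 0.43601, P(bowl B | data) = 0, P(bowl C | data) = 0.19026, P(bowl D | data) = 0.37373.
So P(orange next | data) = Σ P(orange next | H) P(H | data) = (1/5)(0.43601) + (0)(0.19026) + (0)(0.37373) = 0.087203.

0.0872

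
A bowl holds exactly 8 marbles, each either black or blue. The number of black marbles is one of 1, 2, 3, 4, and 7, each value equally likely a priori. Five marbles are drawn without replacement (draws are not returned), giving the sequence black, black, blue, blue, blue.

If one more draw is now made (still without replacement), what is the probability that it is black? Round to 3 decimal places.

0.351

For each hypothesis, P(data | H) works out to: P(data | r = 1) = (1/8)(0/7) = 0; P(data | r = 2) = (2/8)(1/7)(6/6)(5/5)(4/4) = 0.035714; P(data | r = 3) = (3/8)(2/7)(5/6)(4/5)(3/4) = 0.053571; P(data | r = 4) = (4/8)(3/7)(4/6)(3/5)(2/4) = 0.042857; P(data | r = 7) = (7/8)(6/7)(1/6)(0/5) = 0.
The prior-weighted likelihoods are 1/5 · 0 = 0, 1/5 · 0.035714 = 0.0071429, 1/5 · 0.053571 = 0.010714, 1/5 · 0.042857 = 0.0085714, 1/5 · 0 = 0; summing to 0.026429.
The posterior is then P(r = 1 | data) = 0, P(r = 2 | data) = 0.27027, P(r = 3 | data) = 0.40541, P(r = 4 | data) = 0.32432, P(r = 7 | data) = 0.
Averaging over the posterior, P(black next | data) = (0)(0.27027) + (1/3)(0.40541) + (2/3)(0.32432) = 0.35135.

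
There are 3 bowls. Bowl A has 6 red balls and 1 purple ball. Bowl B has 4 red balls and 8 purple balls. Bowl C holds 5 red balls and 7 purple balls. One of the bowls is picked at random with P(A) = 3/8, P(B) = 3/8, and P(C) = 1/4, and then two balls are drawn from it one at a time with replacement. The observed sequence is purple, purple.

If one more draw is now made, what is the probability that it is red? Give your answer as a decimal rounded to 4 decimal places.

0.3761

For each hypothesis, P(data | H) works out to: P(data | bowl A) = (1/7)(1/7) = 0.020408; P(data | bowl B) = (8/12)(8/12) = 0.44444; P(data | bowl C) = (7/12)(7/12) = 0.34028.
Multiplying each by its prior: 3/8 · 0.020408 = 0.0076531, 3/8 · 0.44444 = 0.16667, 1/4 · 0.34028 = 0.085069; these sum to 0.25939.
Dividing through by the total gives posterior P(bowl A | data) = 0.029504, P(bowl B | data) = 0.64254, P(bowl C | data) = 0.32796.
Averaging over the posterior, P(red next | data) = (6/7)(0.029504) + (1/3)(0.64254) + (5/12)(0.32796) = 0.37612.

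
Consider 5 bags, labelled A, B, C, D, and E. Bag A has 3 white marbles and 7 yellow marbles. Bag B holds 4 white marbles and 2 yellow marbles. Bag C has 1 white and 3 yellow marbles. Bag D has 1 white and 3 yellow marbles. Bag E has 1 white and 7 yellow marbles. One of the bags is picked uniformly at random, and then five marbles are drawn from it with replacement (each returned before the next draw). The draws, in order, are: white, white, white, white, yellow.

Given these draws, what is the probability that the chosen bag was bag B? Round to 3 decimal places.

Under each hypothesis, the probability of the observed sequence is: P(data | bag A) = (3/10)(3/10)(3/10)(3/10)(7/10) = 0.00567; P(data | bag B) = (4/6)(4/6)(4/6)(4/6)(2/6) = 0.065844; P(data | bag C) = (1/4)(1/4)(1/4)(1/4)(3/4) = 0.0029297; P(data | bag D) = (1/4)(1/4)(1/4)(1/4)(3/4) = 0.0029297; P(data | bag E) = (1/8)(1/8)(1/8)(1/8)(7/8) = 0.00021362.
The prior-weighted likelihoods are 1/5 · 0.00567 = 0.001134, 1/5 · 0.065844 = 0.013169, 1/5 · 0.0029297 = 0.00058594, 1/5 · 0.0029297 = 0.00058594, 1/5 · 0.00021362 = 4.2725e-05; summing to 0.015517.
Hence P(bag B | data) = (0.013169) / (0.015517) = 0.84865.

0.849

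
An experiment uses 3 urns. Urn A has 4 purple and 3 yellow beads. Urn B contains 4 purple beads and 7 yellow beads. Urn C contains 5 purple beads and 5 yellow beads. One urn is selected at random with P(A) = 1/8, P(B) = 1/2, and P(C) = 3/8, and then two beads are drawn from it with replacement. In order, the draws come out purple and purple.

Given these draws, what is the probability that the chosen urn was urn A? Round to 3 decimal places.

0.203

Compute the likelihood of the observed sequence for each case: P(data | urn A) = (4/7)(4/7) = 0.32653; P(data | urn B) = (4/11)(4/11) = 0.13223; P(data | urn C) = (5/10)(5/10) = 0.25.
Weighting by the prior gives 1/8 · 0.32653 = 0.040816, 1/2 · 0.13223 = 0.066116, 3/8 · 0.25 = 0.09375; with total 0.20068.
By Bayes' rule, P(urn A | data) = (0.040816) / (0.20068) = 0.20339.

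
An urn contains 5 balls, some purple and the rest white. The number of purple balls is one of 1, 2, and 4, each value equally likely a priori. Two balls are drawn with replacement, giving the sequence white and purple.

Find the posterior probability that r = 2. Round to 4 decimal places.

For each hypothesis, P(data | H) works out to: P(data | r = 1) = (4/5)(1/5) = 4/25; P(data | r = 2) = (3/5)(2/5) = 6/25; P(data | r = 4) = (1/5)(4/5) = 4/25.
Weighting by the prior gives 1/3 · 4/25 = 4/75, 1/3 · 6/25 = 2/25, 1/3 · 4/25 = 4/75; summing to 14/75.
Hence P(r = 2 | data) = (2/25) / (14/75) = 3/7.

0.4286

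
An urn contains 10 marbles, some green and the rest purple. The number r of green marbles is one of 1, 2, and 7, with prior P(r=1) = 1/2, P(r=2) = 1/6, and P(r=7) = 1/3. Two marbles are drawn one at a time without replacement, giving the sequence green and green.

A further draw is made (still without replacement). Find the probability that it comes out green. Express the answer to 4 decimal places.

For each hypothesis, P(data | H) works out to: P(data | r = 1) = (1/10)(0/9) = 0; P(data | r = 2) = (2/10)(1/9) = 1/45; P(data | r = 7) = (7/10)(6/9) = 7/15.
Multiplying each by its prior: 1/2 · 0 = 0, 1/6 · 1/45 = 1/270, 1/3 · 7/15 = 7/45; summing to 43/270.
Dividing through by the total gives posterior P(r = 1 | data) = 0, P(r = 2 | data) = 1/43, P(r = 7 | data) = 42/43.
Averaging over the posterior, P(green next | data) = (0)(1/43) + (5/8)(42/43) = 105/172.

0.6105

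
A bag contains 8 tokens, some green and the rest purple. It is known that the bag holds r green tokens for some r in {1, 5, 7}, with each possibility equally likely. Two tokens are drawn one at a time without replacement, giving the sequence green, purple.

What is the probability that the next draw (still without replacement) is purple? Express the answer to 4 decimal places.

The likelihood of the observed sequence under each hypothesis: P(data | r = 1) = (1/8)(7/7) = 1/8; P(data | r = 5) = (5/8)(3/7) = 15/56; P(data | r = 7) = (7/8)(1/7) = 1/8.
Weighting by the prior gives 1/3 · 1/8 = 1/24, 1/3 · 15/56 = 5/56, 1/3 · 1/8 = 1/24; summing to 29/168.
Dividing through by the total gives posterior P(r = 1 | data) = 7/29, P(r = 5 | data) = 15/29, P(r = 7 | data) = 7/29.
So P(purple next | data) = Σ P(purple next | H) P(H | data) = (1)(7/29) + (1/3)(15/29) + (0)(7/29) = 12/29.

0.4138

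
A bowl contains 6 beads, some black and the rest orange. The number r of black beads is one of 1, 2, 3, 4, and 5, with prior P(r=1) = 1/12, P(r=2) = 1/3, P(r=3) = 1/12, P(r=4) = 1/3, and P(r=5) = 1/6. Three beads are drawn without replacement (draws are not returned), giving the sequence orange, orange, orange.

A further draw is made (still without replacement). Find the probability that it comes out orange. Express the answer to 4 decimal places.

Compute the likelihood of the observed sequence for each case: P(data | r = 1) = (5/6)(4/5)(3/4) = 1/2; P(data | r = 2) = (4/6)(3/5)(2/4) = 1/5; P(data | r = 3) = (3/6)(2/5)(1/4) = 1/20; P(data | r = 4) = (2/6)(1/5)(0/4) = 0; P(data | r = 5) = (1/6)(0/5) = 0.
The prior-weighted likelihoods are 1/12 · 1/2 = 1/24, 1/3 · 1/5 = 1/15, 1/12 · 1/20 = 1/240, 1/3 · 0 = 0, 1/6 · 0 = 0; these sum to 9/80.
The posterior is then P(r = 1 | data) = 10/27, P(r = 2 | data) = 16/27, P(r = 3 | data) = 1/27, P(r = 4 | data) = 0, P(r = 5 | data) = 0.
So P(orange next | data) = Σ P(orange next | H) P(H | data) = (2/3)(10/27) + (1/3)(16/27) + (0)(1/27) = 4/9.

0.4444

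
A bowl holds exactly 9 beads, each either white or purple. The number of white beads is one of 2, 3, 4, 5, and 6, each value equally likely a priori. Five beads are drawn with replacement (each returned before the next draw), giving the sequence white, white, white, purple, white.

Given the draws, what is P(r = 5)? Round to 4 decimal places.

Under each hypothesis, the probability of the observed sequence is: P(data | r = 2) = (2/9)(2/9)(2/9)(7/9)(2/9) = 0.0018967; P(data | r = 3) = (3/9)(3/9)(3/9)(6/9)(3/9) = 0.0082305; P(data | r = 4) = (4/9)(4/9)(4/9)(5/9)(4/9) = 0.021677; P(data | r = 5) = (5/9)(5/9)(5/9)(4/9)(5/9) = 0.042338; P(data | r = 6) = (6/9)(6/9)(6/9)(3/9)(6/9) = 0.065844.
Weighting by the prior gives 1/5 · 0.0018967 = 0.00037935, 1/5 · 0.0082305 = 0.0016461, 1/5 · 0.021677 = 0.0043354, 1/5 · 0.042338 = 0.0084675, 1/5 · 0.065844 = 0.013169; these sum to 0.027997.
By Bayes' rule, P(r = 5 | data) = (0.0084675) / (0.027997) = 0.30244.

0.3024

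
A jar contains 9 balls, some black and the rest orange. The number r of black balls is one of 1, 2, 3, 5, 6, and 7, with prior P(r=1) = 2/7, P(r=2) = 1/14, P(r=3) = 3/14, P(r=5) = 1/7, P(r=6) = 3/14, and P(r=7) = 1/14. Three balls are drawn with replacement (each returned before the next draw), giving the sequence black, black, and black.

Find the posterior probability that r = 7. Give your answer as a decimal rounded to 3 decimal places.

Compute the likelihood of the observed sequence for each case: P(data | r = 1) = (1/9)(1/9)(1/9) = 0.0013717; P(data | r = 2) = (2/9)(2/9)(2/9) = 0.010974; P(data | r = 3) = (3/9)(3/9)(3/9) = 0.037037; P(data | r = 5) = (5/9)(5/9)(5/9) = 0.17147; P(data | r = 6) = (6/9)(6/9)(6/9) = 0.2963; P(data | r = 7) = (7/9)(7/9)(7/9) = 0.47051.
Multiplying each by its prior: 2/7 · 0.0013717 = 0.00039193, 1/14 · 0.010974 = 0.00078385, 3/14 · 0.037037 = 0.0079365, 1/7 · 0.17147 = 0.024495, 3/14 · 0.2963 = 0.063492, 1/14 · 0.47051 = 0.033608; summing to 0.13071.
By Bayes' rule, P(r = 7 | data) = (0.033608) / (0.13071) = 0.25712.

0.257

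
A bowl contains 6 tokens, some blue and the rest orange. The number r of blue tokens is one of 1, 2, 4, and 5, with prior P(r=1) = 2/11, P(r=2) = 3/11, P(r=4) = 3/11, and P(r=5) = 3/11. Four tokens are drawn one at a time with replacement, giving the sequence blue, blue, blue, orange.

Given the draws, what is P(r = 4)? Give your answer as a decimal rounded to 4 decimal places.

0.4439

Compute the likelihood of the observed sequence for each case: P(data | r = 1) = (1/6)(1/6)(1/6)(5/6) = 0.003858; P(data | r = 2) = (2/6)(2/6)(2/6)(4/6) = 0.024691; P(data | r = 4) = (4/6)(4/6)(4/6)(2/6) = 0.098765; P(data | r = 5) = (5/6)(5/6)(5/6)(1/6) = 0.096451.
The prior-weighted likelihoods are 2/11 · 0.003858 = 0.00070146, 3/11 · 0.024691 = 0.006734, 3/11 · 0.098765 = 0.026936, 3/11 · 0.096451 = 0.026305; with total 0.060676.
By Bayes' rule, P(r = 4 | data) = (0.026936) / (0.060676) = 0.44393.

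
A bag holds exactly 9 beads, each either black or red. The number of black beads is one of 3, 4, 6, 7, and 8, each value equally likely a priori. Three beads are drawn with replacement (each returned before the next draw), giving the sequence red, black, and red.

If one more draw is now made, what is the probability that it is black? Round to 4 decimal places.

0.4877

Compute the likelihood of the observed sequence for each case: P(data | r = 3) = (6/9)(3/9)(6/9) = 0.14815; P(data | r = 4) = (5/9)(4/9)(5/9) = 0.13717; P(data | r = 6) = (3/9)(6/9)(3/9) = 0.074074; P(data | r = 7) = (2/9)(7/9)(2/9) = 0.038409; P(data | r = 8) = (1/9)(8/9)(1/9) = 0.010974.
Multiplying each by its prior: 1/5 · 0.14815 = 0.02963, 1/5 · 0.13717 = 0.027435, 1/5 · 0.074074 = 0.014815, 1/5 · 0.038409 = 0.0076818, 1/5 · 0.010974 = 0.0021948; these sum to 0.081756.
Normalising, the posterior is P(r = 3 | data) = 0.36242, P(r = 4 | data) = 0.33557, P(r = 6 | data) = 0.18121, P(r = 7 | data) = 0.09396, P(r = 8 | data) = 0.026846.
The predictive probability is P(black next | data) = (1/3)(0.36242) + (4/9)(0.33557) + (2/3)(0.18121) + (7/9)(0.09396) + (8/9)(0.026846) = 0.4877.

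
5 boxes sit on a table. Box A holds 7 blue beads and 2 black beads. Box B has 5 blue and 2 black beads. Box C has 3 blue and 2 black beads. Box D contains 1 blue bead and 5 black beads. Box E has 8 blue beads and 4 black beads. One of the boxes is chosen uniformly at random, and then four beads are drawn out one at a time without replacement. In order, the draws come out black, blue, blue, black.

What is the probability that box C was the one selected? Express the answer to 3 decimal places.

Compute the likelihood of the observed sequence for each case: P(data | box A) = (2/9)(7/8)(6/7)(1/6) = 0.027778; P(data | box B) = (2/7)(5/6)(4/5)(1/4) = 0.047619; P(data | box C) = (2/5)(3/4)(2/3)(1/2) = 0.1; P(data | box D) = (5/6)(1/5)(0/4) = 0; P(data | box E) = (4/12)(8/11)(7/10)(3/9) = 0.056566.
Multiplying each by its prior: 1/5 · 0.027778 = 0.0055556, 1/5 · 0.047619 = 0.0095238, 1/5 · 0.1 = 0.02, 1/5 · 0 = 0, 1/5 · 0.056566 = 0.011313; summing to 0.046392.
So P(box C | data) = (0.02) / (0.046392) = 0.4311.

0.431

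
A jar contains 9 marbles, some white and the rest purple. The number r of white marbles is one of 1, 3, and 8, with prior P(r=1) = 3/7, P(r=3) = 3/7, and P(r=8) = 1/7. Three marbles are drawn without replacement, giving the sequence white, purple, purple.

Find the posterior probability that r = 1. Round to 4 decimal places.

The likelihood of the observed sequence under each hypothesis: P(data | r = 1) = (1/9)(8/8)(7/7) = 1/9; P(data | r = 3) = (3/9)(6/8)(5/7) = 5/28; P(data | r = 8) = (8/9)(1/8)(0/7) = 0.
Weighting by the prior gives 3/7 · 1/9 = 1/21, 3/7 · 5/28 = 15/196, 1/7 · 0 = 0; summing to 73/588.
Therefore the posterior P(r = 1 | data) = (1/21) / (73/588) = 28/73.

0.3836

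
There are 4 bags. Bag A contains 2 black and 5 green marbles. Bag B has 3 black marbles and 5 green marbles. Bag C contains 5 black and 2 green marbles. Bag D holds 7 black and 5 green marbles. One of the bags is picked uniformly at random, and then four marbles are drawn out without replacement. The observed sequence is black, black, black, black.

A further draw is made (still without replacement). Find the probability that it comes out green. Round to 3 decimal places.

Compute the likelihood of the observed sequence for each case: P(data | bag A) = (2/7)(1/6)(0/5) = 0; P(data | bag B) = (3/8)(2/7)(1/6)(0/5) = 0; P(data | bag C) = (5/7)(4/6)(3/5)(2/4) = 1/7; P(data | bag D) = (7/12)(6/11)(5/10)(4/9) = 7/99.
Multiplying each by its prior: 1/4 · 0 = 0, 1/4 · 0 = 0, 1/4 · 1/7 = 1/28, 1/4 · 7/99 = 7/396; summing to 37/693.
The posterior is then P(bag A | data) = 0, P(bag B | data) = 0, P(bag C | data) = 0.66892, P(bag D | data) = 0.33108.
So P(green next | data) = Σ P(green next | H) P(H | data) = (2/3)(0.66892) + (5/8)(0.33108) = 0.65287.

0.653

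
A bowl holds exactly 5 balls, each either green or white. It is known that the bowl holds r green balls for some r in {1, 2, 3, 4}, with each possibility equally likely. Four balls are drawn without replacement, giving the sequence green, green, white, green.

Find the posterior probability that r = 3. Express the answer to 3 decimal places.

0.333

Under each hypothesis, the probability of the observed sequence is: P(data | r = 1) = (1/5)(0/4) = 0; P(data | r = 2) = (2/5)(1/4)(3/3)(0/2) = 0; P(data | r = 3) = (3/5)(2/4)(2/3)(1/2) = 1/10; P(data | r = 4) = (4/5)(3/4)(1/3)(2/2) = 1/5.
Multiplying each by its prior: 1/4 · 0 = 0, 1/4 · 0 = 0, 1/4 · 1/10 = 1/40, 1/4 · 1/5 = 1/20; with total 3/40.
Hence P(r = 3 | data) = (1/40) / (3/40) = 1/3.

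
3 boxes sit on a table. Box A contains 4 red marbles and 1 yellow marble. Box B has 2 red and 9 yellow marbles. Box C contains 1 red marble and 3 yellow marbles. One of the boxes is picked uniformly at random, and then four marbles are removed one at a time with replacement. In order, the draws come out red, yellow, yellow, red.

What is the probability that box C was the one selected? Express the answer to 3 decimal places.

Compute the likelihood of the observed sequence for each case: P(data | box A) = (4/5)(1/5)(1/5)(4/5) = 0.0256; P(data | box B) = (2/11)(9/11)(9/11)(2/11) = 0.02213; P(data | box C) = (1/4)(3/4)(3/4)(1/4) = 0.035156.
Weighting by the prior gives 1/3 · 0.0256 = 0.0085333, 1/3 · 0.02213 = 0.0073765, 1/3 · 0.035156 = 0.011719; these sum to 0.027629.
Therefore the posterior P(box C | data) = (0.011719) / (0.027629) = 0.42415.

0.424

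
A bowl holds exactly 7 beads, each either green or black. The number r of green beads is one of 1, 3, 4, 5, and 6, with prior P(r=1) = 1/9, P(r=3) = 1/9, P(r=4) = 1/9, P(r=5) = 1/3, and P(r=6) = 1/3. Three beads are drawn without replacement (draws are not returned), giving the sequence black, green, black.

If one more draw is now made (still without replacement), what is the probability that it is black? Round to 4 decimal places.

0.4500

For each hypothesis, P(data | H) works out to: P(data | r = 1) = (6/7)(1/6)(5/5) = 1/7; P(data | r = 3) = (4/7)(3/6)(3/5) = 6/35; P(data | r = 4) = (3/7)(4/6)(2/5) = 4/35; P(data | r = 5) = (2/7)(5/6)(1/5) = 1/21; P(data | r = 6) = (1/7)(6/6)(0/5) = 0.
The prior-weighted likelihoods are 1/9 · 1/7 = 1/63, 1/9 · 6/35 = 2/105, 1/9 · 4/35 = 4/315, 1/3 · 1/21 = 1/63, 1/3 · 0 = 0; summing to 4/63.
Dividing through by the total gives posterior P(r = 1 | data) = 1/4, P(r = 3 | data) = 3/10, P(r = 4 | data) = 1/5, P(r = 5 | data) = 1/4, P(r = 6 | data) = 0.
Averaging over the posterior, P(black next | data) = (1)(1/4) + (1/2)(3/10) + (1/4)(1/5) + (0)(1/4) = 9/20.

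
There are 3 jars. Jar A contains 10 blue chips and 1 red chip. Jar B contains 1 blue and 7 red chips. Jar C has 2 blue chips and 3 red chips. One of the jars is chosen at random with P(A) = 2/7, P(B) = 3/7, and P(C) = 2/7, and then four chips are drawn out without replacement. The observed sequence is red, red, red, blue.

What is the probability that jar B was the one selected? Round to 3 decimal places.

Under each hypothesis, the probability of the observed sequence is: P(data | jar A) = (1/11)(0/10) = 0; P(data | jar B) = (7/8)(6/7)(5/6)(1/5) = 1/8; P(data | jar C) = (3/5)(2/4)(1/3)(2/2) = 1/10.
Weighting by the prior gives 2/7 · 0 = 0, 3/7 · 1/8 = 3/56, 2/7 · 1/10 = 1/35; with total 23/280.
So P(jar B | data) = (3/56) / (23/280) = 15/23.

0.652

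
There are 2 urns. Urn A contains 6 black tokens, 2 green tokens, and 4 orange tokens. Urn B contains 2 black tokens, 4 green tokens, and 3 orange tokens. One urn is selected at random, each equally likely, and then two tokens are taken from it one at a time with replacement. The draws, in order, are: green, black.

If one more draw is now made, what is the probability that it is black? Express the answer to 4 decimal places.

0.3493

For each hypothesis, P(data | H) works out to: P(data | urn A) = (2/12)(6/12) = 1/12; P(data | urn B) = (4/9)(2/9) = 8/81.
Multiplying each by its prior: 1/2 · 1/12 = 1/24, 1/2 · 8/81 = 4/81; these sum to 59/648.
The posterior is then P(urn A | data) = 0.45763, P(urn B | data) = 0.54237.
So P(black next | data) = Σ P(black next | H) P(H | data) = (1/2)(0.45763) + (2/9)(0.54237) = 0.34934.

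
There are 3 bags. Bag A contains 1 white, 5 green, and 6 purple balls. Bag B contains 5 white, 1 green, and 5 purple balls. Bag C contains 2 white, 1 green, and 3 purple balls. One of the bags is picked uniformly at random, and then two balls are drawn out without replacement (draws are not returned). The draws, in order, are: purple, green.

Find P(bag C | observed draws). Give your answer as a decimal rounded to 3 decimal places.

0.268

Compute the likelihood of the observed sequence for each case: P(data | bag A) = (6/12)(5/11) = 5/22; P(data | bag B) = (5/11)(1/10) = 1/22; P(data | bag C) = (3/6)(1/5) = 1/10.
Multiplying each by its prior: 1/3 · 5/22 = 5/66, 1/3 · 1/22 = 1/66, 1/3 · 1/10 = 1/30; summing to 41/330.
So P(bag C | data) = (1/30) / (41/330) = 11/41.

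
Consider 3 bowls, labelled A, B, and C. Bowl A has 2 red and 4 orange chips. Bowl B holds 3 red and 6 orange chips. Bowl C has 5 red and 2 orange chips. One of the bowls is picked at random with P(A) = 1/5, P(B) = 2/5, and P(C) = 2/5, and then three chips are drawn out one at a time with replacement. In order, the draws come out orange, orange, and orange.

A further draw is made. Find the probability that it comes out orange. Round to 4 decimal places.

For each hypothesis, P(data | H) works out to: P(data | bowl A) = (4/6)(4/6)(4/6) = 0.2963; P(data | bowl B) = (6/9)(6/9)(6/9) = 0.2963; P(data | bowl C) = (2/7)(2/7)(2/7) = 0.023324.
The prior-weighted likelihoods are 1/5 · 0.2963 = 0.059259, 2/5 · 0.2963 = 0.11852, 2/5 · 0.023324 = 0.0093294; these sum to 0.18711.
The posterior is then P(bowl A | data) = 0.31671, P(bowl B | data) = 0.63343, P(bowl C | data) = 0.049861.
Averaging over the posterior, P(orange next | data) = (2/3)(0.31671) + (2/3)(0.63343) + (2/7)(0.049861) = 0.64767.

0.6477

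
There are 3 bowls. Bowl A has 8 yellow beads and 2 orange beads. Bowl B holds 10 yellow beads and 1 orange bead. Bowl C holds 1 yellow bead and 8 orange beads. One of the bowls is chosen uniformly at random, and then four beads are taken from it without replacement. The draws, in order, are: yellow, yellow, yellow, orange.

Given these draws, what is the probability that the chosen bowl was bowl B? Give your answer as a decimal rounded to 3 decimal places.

The likelihood of the observed sequence under each hypothesis: P(data | bowl A) = (8/10)(7/9)(6/8)(2/7) = 2/15; P(data | bowl B) = (10/11)(9/10)(8/9)(1/8) = 1/11; P(data | bowl C) = (1/9)(0/8) = 0.
Multiplying each by its prior: 1/3 · 2/15 = 2/45, 1/3 · 1/11 = 1/33, 1/3 · 0 = 0; these sum to 37/495.
So P(bowl B | data) = (1/33) / (37/495) = 15/37.

0.405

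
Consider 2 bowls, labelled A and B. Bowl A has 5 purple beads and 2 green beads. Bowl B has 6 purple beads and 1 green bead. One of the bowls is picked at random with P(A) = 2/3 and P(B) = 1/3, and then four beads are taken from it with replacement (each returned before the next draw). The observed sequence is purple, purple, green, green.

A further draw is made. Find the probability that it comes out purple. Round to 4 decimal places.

The likelihood of the observed sequence under each hypothesis: P(data | bowl A) = (5/7)(5/7)(2/7)(2/7) = 0.041649; P(data | bowl B) = (6/7)(6/7)(1/7)(1/7) = 0.014994.
Weighting by the prior gives 2/3 · 0.041649 = 0.027766, 1/3 · 0.014994 = 0.0049979; with total 0.032764.
Dividing through by the total gives posterior P(bowl A | data) = 0.84746, P(bowl B | data) = 0.15254.
The predictive probability is P(purple next | data) = (5/7)(0.84746) + (6/7)(0.15254) = 0.73608.

0.7361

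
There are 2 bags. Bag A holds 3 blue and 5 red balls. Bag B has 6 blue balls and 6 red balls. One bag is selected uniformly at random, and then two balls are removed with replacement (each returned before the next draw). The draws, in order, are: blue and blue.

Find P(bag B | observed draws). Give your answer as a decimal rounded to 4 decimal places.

Under each hypothesis, the probability of the observed sequence is: P(data | bag A) = (3/8)(3/8) = 9/64; P(data | bag B) = (6/12)(6/12) = 1/4.
Weighting by the prior gives 1/2 · 9/64 = 9/128, 1/2 · 1/4 = 1/8; summing to 25/128.
So P(bag B | data) = (1/8) / (25/128) = 16/25.

0.6400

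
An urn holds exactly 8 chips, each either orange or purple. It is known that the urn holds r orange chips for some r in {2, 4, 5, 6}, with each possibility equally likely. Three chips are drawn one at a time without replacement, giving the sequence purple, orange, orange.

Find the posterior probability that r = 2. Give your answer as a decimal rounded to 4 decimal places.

0.0667

Under each hypothesis, the probability of the observed sequence is: P(data | r = 2) = (6/8)(2/7)(1/6) = 1/28; P(data | r = 4) = (4/8)(4/7)(3/6) = 1/7; P(data | r = 5) = (3/8)(5/7)(4/6) = 5/28; P(data | r = 6) = (2/8)(6/7)(5/6) = 5/28.
The prior-weighted likelihoods are 1/4 · 1/28 = 1/112, 1/4 · 1/7 = 1/28, 1/4 · 5/28 = 5/112, 1/4 · 5/28 = 5/112; with total 15/112.
Hence P(r = 2 | data) = (1/112) / (15/112) = 1/15.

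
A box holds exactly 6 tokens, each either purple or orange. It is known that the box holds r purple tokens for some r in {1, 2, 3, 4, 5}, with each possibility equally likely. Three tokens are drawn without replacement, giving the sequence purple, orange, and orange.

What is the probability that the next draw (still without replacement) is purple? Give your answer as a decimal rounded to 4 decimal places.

0.4000

Compute the likelihood of the observed sequence for each case: P(data | r = 1) = (1/6)(5/5)(4/4) = 1/6; P(data | r = 2) = (2/6)(4/5)(3/4) = 1/5; P(data | r = 3) = (3/6)(3/5)(2/4) = 3/20; P(data | r = 4) = (4/6)(2/5)(1/4) = 1/15; P(data | r = 5) = (5/6)(1/5)(0/4) = 0.
Weighting by the prior gives 1/5 · 1/6 = 1/30, 1/5 · 1/5 = 1/25, 1/5 · 3/20 = 3/100, 1/5 · 1/15 = 1/75, 1/5 · 0 = 0; these sum to 7/60.
Normalising, the posterior is P(r = 1 | data) = 2/7, P(r = 2 | data) = 12/35, P(r = 3 | data) = 9/35, P(r = 4 | data) = 4/35, P(r = 5 | data) = 0.
So P(purple next | data) = Σ P(purple next | H) P(H | data) = (0)(2/7) + (1/3)(12/35) + (2/3)(9/35) + (1)(4/35) = 2/5.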